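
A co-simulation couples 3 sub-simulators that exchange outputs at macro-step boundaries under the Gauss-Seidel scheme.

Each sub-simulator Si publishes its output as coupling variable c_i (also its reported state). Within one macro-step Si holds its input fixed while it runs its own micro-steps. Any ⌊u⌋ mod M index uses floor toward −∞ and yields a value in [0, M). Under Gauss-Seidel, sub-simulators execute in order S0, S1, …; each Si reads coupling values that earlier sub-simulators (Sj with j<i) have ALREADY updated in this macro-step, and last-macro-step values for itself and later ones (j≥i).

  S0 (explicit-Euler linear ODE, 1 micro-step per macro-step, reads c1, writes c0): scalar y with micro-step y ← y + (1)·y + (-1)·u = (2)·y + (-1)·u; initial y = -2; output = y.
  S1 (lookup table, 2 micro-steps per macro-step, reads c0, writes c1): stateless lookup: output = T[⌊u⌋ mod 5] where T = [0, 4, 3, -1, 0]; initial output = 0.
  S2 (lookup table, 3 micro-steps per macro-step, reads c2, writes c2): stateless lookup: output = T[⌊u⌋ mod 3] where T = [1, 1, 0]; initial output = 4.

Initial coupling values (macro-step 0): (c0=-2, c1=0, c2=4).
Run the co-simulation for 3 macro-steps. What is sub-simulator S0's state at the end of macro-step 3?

S0 state at macro-step 3 = -23

macro 1: S0 reads c1=0 → after 1×micro: -4; S1 reads c0=-4 → after 2×micro: 4; S2 reads c2=4 → after 3×micro: 1 ⇒ (c0=-4, c1=4, c2=1)
macro 2: S0 reads c1=4 → after 1×micro: -12; S1 reads c0=-12 → after 2×micro: -1; S2 reads c2=1 → after 3×micro: 1 ⇒ (c0=-12, c1=-1, c2=1)
macro 3: S0 reads c1=-1 → after 1×micro: -23; S1 reads c0=-23 → after 2×micro: 3; S2 reads c2=1 → after 3×micro: 1 ⇒ (c0=-23, c1=3, c2=1)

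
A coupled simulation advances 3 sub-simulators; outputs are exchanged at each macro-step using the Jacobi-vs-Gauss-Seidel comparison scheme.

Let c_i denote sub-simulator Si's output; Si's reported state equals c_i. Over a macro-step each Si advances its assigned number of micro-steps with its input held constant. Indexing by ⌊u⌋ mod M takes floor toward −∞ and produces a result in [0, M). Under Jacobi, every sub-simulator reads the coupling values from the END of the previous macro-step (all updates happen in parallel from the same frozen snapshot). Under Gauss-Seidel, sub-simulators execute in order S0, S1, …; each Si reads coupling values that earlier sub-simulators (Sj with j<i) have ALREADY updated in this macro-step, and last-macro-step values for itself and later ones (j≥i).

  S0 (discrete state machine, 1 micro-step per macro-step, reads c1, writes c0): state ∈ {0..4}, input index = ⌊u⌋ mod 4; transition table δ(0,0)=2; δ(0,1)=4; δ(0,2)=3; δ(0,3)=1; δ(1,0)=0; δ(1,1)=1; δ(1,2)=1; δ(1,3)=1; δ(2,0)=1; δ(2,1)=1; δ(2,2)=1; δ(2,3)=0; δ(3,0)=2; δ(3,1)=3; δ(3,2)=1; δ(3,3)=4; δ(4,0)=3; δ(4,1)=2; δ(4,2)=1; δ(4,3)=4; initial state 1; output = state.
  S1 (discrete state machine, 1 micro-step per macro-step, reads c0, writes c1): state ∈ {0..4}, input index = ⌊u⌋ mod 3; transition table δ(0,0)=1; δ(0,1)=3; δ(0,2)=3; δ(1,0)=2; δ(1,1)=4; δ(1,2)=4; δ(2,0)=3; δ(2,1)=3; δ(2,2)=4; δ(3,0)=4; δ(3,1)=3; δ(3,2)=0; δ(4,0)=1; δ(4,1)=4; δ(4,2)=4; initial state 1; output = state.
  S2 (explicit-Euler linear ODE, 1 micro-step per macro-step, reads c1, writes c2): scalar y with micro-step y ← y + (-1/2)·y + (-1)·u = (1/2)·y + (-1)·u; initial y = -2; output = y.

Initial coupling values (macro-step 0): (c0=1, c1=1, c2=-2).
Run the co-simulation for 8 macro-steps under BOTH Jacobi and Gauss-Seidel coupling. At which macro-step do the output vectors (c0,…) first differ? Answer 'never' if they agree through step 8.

[Jacobi] macro 1: S0 reads c1=1 → after 1×micro: 1; S1 reads c0=1 → after 1×micro: 4; S2 reads c1=1 → after 1×micro: -2 ⇒ (c0=1, c1=4, c2=-2)
[Jacobi] macro 2: S0 reads c1=4 → after 1×micro: 0; S1 reads c0=1 → after 1×micro: 4; S2 reads c1=4 → after 1×micro: -5 ⇒ (c0=0, c1=4, c2=-5)
[Jacobi] macro 3: S0 reads c1=4 → after 1×micro: 2; S1 reads c0=0 → after 1×micro: 1; S2 reads c1=4 → after 1×micro: -13/2 ⇒ (c0=2, c1=1, c2=-13/2)
[Jacobi] macro 4: S0 reads c1=1 → after 1×micro: 1; S1 reads c0=2 → after 1×micro: 4; S2 reads c1=1 → after 1×micro: -17/4 ⇒ (c0=1, c1=4, c2=-17/4)
[Jacobi] macro 5: S0 reads c1=4 → after 1×micro: 0; S1 reads c0=1 → after 1×micro: 4; S2 reads c1=4 → after 1×micro: -49/8 ⇒ (c0=0, c1=4, c2=-49/8)
[Jacobi] macro 6: S0 reads c1=4 → after 1×micro: 2; S1 reads c0=0 → after 1×micro: 1; S2 reads c1=4 → after 1×micro: -113/16 ⇒ (c0=2, c1=1, c2=-113/16)
[Jacobi] macro 7: S0 reads c1=1 → after 1×micro: 1; S1 reads c0=2 → after 1×micro: 4; S2 reads c1=1 → after 1×micro: -145/32 ⇒ (c0=1, c1=4, c2=-145/32)
[Jacobi] macro 8: S0 reads c1=4 → after 1×micro: 0; S1 reads c0=1 → after 1×micro: 4; S2 reads c1=4 → after 1×micro: -401/64 ⇒ (c0=0, c1=4, c2=-401/64)
[Gauss-Seidel] macro 1: S0 reads c1=1 → after 1×micro: 1; S1 reads c0=1 → after 1×micro: 4; S2 reads c1=4 → after 1×micro: -5 ⇒ (c0=1, c1=4, c2=-5)
[Gauss-Seidel] macro 2: S0 reads c1=4 → after 1×micro: 0; S1 reads c0=0 → after 1×micro: 1; S2 reads c1=1 → after 1×micro: -7/2 ⇒ (c0=0, c1=1, c2=-7/2)
[Gauss-Seidel] macro 3: S0 reads c1=1 → after 1×micro: 4; S1 reads c0=4 → after 1×micro: 4; S2 reads c1=4 → after 1×micro: -23/4 ⇒ (c0=4, c1=4, c2=-23/4)
[Gauss-Seidel] macro 4: S0 reads c1=4 → after 1×micro: 3; S1 reads c0=3 → after 1×micro: 1; S2 reads c1=1 → after 1×micro: -31/8 ⇒ (c0=3, c1=1, c2=-31/8)
[Gauss-Seidel] macro 5: S0 reads c1=1 → after 1×micro: 3; S1 reads c0=3 → after 1×micro: 2; S2 reads c1=2 → after 1×micro: -63/16 ⇒ (c0=3, c1=2, c2=-63/16)
[Gauss-Seidel] macro 6: S0 reads c1=2 → after 1×micro: 1; S1 reads c0=1 → after 1×micro: 3; S2 reads c1=3 → after 1×micro: -159/32 ⇒ (c0=1, c1=3, c2=-159/32)
[Gauss-Seidel] macro 7: S0 reads c1=3 → after 1×micro: 1; S1 reads c0=1 → after 1×micro: 3; S2 reads c1=3 → after 1×micro: -351/64 ⇒ (c0=1, c1=3, c2=-351/64)
[Gauss-Seidel] macro 8: S0 reads c1=3 → after 1×micro: 1; S1 reads c0=1 → after 1×micro: 3; S2 reads c1=3 → after 1×micro: -735/128 ⇒ (c0=1, c1=3, c2=-735/128)

first divergence at macro-step: 1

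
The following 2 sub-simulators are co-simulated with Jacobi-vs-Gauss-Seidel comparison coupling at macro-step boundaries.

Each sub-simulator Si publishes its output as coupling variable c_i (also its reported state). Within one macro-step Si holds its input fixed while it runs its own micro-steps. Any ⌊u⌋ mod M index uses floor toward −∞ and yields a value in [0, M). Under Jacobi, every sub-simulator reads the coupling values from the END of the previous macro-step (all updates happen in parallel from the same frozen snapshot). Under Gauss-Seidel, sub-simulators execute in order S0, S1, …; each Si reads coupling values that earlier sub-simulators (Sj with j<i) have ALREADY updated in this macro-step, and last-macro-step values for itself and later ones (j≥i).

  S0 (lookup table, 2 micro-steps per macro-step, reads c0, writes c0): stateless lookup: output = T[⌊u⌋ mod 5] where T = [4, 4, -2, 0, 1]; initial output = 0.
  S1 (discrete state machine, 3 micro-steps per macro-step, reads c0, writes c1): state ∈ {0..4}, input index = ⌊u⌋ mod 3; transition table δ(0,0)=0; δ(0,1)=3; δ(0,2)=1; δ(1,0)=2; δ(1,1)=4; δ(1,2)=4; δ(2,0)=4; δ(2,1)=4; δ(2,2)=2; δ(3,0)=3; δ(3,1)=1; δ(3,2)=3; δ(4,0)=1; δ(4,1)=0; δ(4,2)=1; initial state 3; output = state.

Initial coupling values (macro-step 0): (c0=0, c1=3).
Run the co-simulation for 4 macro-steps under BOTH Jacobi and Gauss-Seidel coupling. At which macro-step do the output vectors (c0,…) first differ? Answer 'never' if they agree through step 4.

first divergence at macro-step: 1

[Jacobi] macro 1: S0 reads c0=0 → after 2×micro: 4; S1 reads c0=0 → after 3×micro: 3 ⇒ (c0=4, c1=3)
[Jacobi] macro 2: S0 reads c0=4 → after 2×micro: 1; S1 reads c0=4 → after 3×micro: 0 ⇒ (c0=1, c1=0)
[Jacobi] macro 3: S0 reads c0=1 → after 2×micro: 4; S1 reads c0=1 → after 3×micro: 4 ⇒ (c0=4, c1=4)
[Jacobi] macro 4: S0 reads c0=4 → after 2×micro: 1; S1 reads c0=4 → after 3×micro: 1 ⇒ (c0=1, c1=1)
[Gauss-Seidel] macro 1: S0 reads c0=0 → after 2×micro: 4; S1 reads c0=4 → after 3×micro: 0 ⇒ (c0=4, c1=0)
[Gauss-Seidel] macro 2: S0 reads c0=4 → after 2×micro: 1; S1 reads c0=1 → after 3×micro: 4 ⇒ (c0=1, c1=4)
[Gauss-Seidel] macro 3: S0 reads c0=1 → after 2×micro: 4; S1 reads c0=4 → after 3×micro: 1 ⇒ (c0=4, c1=1)
[Gauss-Seidel] macro 4: S0 reads c0=4 → after 2×micro: 1; S1 reads c0=1 → after 3×micro: 3 ⇒ (c0=1, c1=3)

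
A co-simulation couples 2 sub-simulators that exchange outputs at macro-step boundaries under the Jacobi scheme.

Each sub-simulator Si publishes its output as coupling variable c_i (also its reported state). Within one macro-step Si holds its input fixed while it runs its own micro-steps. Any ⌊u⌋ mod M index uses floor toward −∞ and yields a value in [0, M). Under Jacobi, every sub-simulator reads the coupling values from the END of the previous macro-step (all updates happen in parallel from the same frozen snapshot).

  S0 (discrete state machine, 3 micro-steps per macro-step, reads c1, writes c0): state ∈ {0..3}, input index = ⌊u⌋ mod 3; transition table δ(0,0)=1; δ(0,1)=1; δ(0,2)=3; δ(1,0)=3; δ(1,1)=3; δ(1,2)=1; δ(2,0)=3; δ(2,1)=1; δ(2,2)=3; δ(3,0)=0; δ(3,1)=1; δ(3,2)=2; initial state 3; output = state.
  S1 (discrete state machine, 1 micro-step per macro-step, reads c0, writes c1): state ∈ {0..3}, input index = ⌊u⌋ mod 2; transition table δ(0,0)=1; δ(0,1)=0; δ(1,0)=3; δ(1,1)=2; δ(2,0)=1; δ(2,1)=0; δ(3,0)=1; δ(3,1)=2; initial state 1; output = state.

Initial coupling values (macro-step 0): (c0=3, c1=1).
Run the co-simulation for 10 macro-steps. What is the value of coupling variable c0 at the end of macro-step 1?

macro 1: S0 reads c1=1 → after 3×micro: 1; S1 reads c0=3 → after 1×micro: 2 ⇒ (c0=1, c1=2)
macro 2: S0 reads c1=2 → after 3×micro: 1; S1 reads c0=1 → after 1×micro: 0 ⇒ (c0=1, c1=0)
macro 3: S0 reads c1=0 → after 3×micro: 1; S1 reads c0=1 → after 1×micro: 0 ⇒ (c0=1, c1=0)
macro 4: S0 reads c1=0 → after 3×micro: 1; S1 reads c0=1 → after 1×micro: 0 ⇒ (c0=1, c1=0)
macro 5: S0 reads c1=0 → after 3×micro: 1; S1 reads c0=1 → after 1×micro: 0 ⇒ (c0=1, c1=0)
macro 6: S0 reads c1=0 → after 3×micro: 1; S1 reads c0=1 → after 1×micro: 0 ⇒ (c0=1, c1=0)
macro 7: S0 reads c1=0 → after 3×micro: 1; S1 reads c0=1 → after 1×micro: 0 ⇒ (c0=1, c1=0)
macro 8: S0 reads c1=0 → after 3×micro: 1; S1 reads c0=1 → after 1×micro: 0 ⇒ (c0=1, c1=0)
macro 9: S0 reads c1=0 → after 3×micro: 1; S1 reads c0=1 → after 1×micro: 0 ⇒ (c0=1, c1=0)
macro 10: S0 reads c1=0 → after 3×micro: 1; S1 reads c0=1 → after 1×micro: 0 ⇒ (c0=1, c1=0)

c0 at macro-step 1 = 1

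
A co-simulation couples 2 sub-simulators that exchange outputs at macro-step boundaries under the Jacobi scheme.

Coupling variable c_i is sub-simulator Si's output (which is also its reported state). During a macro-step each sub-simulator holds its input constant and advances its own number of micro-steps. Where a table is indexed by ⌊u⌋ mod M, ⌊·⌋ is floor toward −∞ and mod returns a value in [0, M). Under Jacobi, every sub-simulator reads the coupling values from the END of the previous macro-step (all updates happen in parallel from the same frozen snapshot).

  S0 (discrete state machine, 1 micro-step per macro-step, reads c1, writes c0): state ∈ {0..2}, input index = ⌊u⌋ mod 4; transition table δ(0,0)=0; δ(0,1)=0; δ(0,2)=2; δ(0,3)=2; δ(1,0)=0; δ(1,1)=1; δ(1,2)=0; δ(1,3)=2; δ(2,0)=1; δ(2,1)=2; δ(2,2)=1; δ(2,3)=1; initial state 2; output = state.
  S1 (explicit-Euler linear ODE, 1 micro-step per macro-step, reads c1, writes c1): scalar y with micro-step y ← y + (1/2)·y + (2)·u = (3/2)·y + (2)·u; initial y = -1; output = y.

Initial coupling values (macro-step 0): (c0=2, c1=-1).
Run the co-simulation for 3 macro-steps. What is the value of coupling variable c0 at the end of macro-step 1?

macro 1: S0 reads c1=-1 → after 1×micro: 1; S1 reads c1=-1 → after 1×micro: -7/2 ⇒ (c0=1, c1=-7/2)
macro 2: S0 reads c1=-7/2 → after 1×micro: 0; S1 reads c1=-7/2 → after 1×micro: -49/4 ⇒ (c0=0, c1=-49/4)
macro 3: S0 reads c1=-49/4 → after 1×micro: 2; S1 reads c1=-49/4 → after 1×micro: -343/8 ⇒ (c0=2, c1=-343/8)

c0 at macro-step 1 = 1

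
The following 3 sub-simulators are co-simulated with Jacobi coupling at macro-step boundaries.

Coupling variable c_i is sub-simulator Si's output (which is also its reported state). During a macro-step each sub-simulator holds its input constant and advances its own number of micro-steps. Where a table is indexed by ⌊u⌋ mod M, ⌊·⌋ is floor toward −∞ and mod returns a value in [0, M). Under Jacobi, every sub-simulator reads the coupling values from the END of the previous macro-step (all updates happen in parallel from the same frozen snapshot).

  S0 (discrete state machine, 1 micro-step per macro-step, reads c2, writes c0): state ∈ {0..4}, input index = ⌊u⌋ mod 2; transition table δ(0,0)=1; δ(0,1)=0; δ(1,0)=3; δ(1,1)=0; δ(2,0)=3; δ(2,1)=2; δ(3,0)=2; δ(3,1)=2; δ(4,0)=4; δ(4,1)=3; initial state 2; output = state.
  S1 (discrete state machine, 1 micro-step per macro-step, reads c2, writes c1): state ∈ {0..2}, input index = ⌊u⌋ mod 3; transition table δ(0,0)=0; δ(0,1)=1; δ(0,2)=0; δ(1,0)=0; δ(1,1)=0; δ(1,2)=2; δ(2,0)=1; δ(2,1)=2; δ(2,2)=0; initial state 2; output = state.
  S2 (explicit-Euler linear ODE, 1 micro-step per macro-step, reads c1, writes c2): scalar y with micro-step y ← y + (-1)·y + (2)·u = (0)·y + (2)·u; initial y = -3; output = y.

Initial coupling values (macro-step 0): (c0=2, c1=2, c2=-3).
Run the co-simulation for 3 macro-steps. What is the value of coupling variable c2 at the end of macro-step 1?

c2 at macro-step 1 = 4

macro 1: S0 reads c2=-3 → after 1×micro: 2; S1 reads c2=-3 → after 1×micro: 1; S2 reads c1=2 → after 1×micro: 4 ⇒ (c0=2, c1=1, c2=4)
macro 2: S0 reads c2=4 → after 1×micro: 3; S1 reads c2=4 → after 1×micro: 0; S2 reads c1=1 → after 1×micro: 2 ⇒ (c0=3, c1=0, c2=2)
macro 3: S0 reads c2=2 → after 1×micro: 2; S1 reads c2=2 → after 1×micro: 0; S2 reads c1=0 → after 1×micro: 0 ⇒ (c0=2, c1=0, c2=0)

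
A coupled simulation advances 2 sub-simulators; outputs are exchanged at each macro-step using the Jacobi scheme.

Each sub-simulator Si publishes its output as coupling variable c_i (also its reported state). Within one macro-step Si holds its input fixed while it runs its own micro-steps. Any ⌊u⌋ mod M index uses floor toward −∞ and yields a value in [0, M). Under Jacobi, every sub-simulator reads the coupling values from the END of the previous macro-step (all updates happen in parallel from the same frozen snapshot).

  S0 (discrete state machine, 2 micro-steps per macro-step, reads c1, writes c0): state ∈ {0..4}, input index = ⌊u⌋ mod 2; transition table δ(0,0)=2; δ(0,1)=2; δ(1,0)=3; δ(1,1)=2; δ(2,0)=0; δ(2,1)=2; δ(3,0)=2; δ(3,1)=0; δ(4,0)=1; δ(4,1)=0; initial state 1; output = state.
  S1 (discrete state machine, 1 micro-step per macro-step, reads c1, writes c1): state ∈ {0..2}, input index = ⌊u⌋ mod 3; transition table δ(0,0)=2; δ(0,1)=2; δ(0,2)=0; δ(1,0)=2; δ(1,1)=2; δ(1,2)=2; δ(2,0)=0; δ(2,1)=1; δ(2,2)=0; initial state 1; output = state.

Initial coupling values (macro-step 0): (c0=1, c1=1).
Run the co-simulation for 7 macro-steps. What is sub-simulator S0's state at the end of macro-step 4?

macro 1: S0 reads c1=1 → after 2×micro: 2; S1 reads c1=1 → after 1×micro: 2 ⇒ (c0=2, c1=2)
macro 2: S0 reads c1=2 → after 2×micro: 2; S1 reads c1=2 → after 1×micro: 0 ⇒ (c0=2, c1=0)
macro 3: S0 reads c1=0 → after 2×micro: 2; S1 reads c1=0 → after 1×micro: 2 ⇒ (c0=2, c1=2)
macro 4: S0 reads c1=2 → after 2×micro: 2; S1 reads c1=2 → after 1×micro: 0 ⇒ (c0=2, c1=0)
macro 5: S0 reads c1=0 → after 2×micro: 2; S1 reads c1=0 → after 1×micro: 2 ⇒ (c0=2, c1=2)
macro 6: S0 reads c1=2 → after 2×micro: 2; S1 reads c1=2 → after 1×micro: 0 ⇒ (c0=2, c1=0)
macro 7: S0 reads c1=0 → after 2×micro: 2; S1 reads c1=0 → after 1×micro: 2 ⇒ (c0=2, c1=2)

S0 state at macro-step 4 = 2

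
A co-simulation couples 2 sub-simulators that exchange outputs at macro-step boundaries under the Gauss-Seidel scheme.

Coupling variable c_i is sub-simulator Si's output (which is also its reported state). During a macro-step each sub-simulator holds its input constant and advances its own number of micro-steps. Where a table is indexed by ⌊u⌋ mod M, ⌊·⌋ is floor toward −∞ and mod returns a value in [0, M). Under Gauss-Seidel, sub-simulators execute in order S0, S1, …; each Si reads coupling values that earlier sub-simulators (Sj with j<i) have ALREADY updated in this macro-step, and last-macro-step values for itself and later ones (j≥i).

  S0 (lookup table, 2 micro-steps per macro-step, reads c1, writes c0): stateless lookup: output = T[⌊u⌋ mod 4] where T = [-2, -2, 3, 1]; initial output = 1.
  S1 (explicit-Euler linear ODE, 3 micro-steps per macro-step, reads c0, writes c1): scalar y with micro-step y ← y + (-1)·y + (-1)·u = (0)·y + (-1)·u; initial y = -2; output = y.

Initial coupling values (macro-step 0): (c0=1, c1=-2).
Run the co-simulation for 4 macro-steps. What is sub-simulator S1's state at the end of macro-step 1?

macro 1: S0 reads c1=-2 → after 2×micro: 3; S1 reads c0=3 → after 3×micro: -3 ⇒ (c0=3, c1=-3)
macro 2: S0 reads c1=-3 → after 2×micro: -2; S1 reads c0=-2 → after 3×micro: 2 ⇒ (c0=-2, c1=2)
macro 3: S0 reads c1=2 → after 2×micro: 3; S1 reads c0=3 → after 3×micro: -3 ⇒ (c0=3, c1=-3)
macro 4: S0 reads c1=-3 → after 2×micro: -2; S1 reads c0=-2 → after 3×micro: 2 ⇒ (c0=-2, c1=2)

S1 state at macro-step 1 = -3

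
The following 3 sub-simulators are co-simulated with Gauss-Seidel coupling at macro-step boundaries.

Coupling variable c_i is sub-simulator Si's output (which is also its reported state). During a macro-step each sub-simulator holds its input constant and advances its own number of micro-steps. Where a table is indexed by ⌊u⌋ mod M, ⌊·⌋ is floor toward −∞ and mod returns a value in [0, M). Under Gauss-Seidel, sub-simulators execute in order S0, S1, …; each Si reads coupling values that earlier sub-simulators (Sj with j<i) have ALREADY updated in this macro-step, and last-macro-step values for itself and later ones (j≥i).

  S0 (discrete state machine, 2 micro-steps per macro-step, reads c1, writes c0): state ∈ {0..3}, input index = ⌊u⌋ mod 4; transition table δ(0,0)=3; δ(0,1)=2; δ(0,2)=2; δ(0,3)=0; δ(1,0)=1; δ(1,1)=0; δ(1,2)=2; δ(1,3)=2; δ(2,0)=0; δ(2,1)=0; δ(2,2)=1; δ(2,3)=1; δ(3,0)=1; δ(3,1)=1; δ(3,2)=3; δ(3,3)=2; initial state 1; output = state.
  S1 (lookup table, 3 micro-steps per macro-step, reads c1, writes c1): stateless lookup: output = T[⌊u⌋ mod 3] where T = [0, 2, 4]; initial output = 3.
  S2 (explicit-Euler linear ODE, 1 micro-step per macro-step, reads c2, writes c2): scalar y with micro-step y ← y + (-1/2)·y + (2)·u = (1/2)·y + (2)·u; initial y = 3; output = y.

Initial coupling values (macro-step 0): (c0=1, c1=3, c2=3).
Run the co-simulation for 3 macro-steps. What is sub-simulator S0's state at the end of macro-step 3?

S0 state at macro-step 3 = 1

macro 1: S0 reads c1=3 → after 2×micro: 1; S1 reads c1=3 → after 3×micro: 0; S2 reads c2=3 → after 1×micro: 15/2 ⇒ (c0=1, c1=0, c2=15/2)
macro 2: S0 reads c1=0 → after 2×micro: 1; S1 reads c1=0 → after 3×micro: 0; S2 reads c2=15/2 → after 1×micro: 75/4 ⇒ (c0=1, c1=0, c2=75/4)
macro 3: S0 reads c1=0 → after 2×micro: 1; S1 reads c1=0 → after 3×micro: 0; S2 reads c2=75/4 → after 1×micro: 375/8 ⇒ (c0=1, c1=0, c2=375/8)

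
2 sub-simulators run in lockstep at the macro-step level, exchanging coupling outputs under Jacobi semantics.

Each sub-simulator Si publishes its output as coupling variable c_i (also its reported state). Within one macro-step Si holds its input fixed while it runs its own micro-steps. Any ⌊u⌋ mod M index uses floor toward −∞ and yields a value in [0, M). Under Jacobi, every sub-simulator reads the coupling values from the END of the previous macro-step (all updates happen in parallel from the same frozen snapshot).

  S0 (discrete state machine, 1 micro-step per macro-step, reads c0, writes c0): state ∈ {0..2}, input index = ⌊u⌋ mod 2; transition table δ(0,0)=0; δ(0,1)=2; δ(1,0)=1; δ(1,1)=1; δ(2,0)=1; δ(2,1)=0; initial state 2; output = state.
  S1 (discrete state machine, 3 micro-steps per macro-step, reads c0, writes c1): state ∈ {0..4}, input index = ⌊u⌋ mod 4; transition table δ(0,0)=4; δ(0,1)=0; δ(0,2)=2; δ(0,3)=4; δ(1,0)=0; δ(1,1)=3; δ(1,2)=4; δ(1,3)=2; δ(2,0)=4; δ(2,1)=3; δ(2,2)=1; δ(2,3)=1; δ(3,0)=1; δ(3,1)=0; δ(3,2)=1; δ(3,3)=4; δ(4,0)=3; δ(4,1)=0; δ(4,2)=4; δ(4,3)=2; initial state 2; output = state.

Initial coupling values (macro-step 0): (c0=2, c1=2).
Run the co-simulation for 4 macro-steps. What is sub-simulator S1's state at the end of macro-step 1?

macro 1: S0 reads c0=2 → after 1×micro: 1; S1 reads c0=2 → after 3×micro: 4 ⇒ (c0=1, c1=4)
macro 2: S0 reads c0=1 → after 1×micro: 1; S1 reads c0=1 → after 3×micro: 0 ⇒ (c0=1, c1=0)
macro 3: S0 reads c0=1 → after 1×micro: 1; S1 reads c0=1 → after 3×micro: 0 ⇒ (c0=1, c1=0)
macro 4: S0 reads c0=1 → after 1×micro: 1; S1 reads c0=1 → after 3×micro: 0 ⇒ (c0=1, c1=0)

S1 state at macro-step 1 = 4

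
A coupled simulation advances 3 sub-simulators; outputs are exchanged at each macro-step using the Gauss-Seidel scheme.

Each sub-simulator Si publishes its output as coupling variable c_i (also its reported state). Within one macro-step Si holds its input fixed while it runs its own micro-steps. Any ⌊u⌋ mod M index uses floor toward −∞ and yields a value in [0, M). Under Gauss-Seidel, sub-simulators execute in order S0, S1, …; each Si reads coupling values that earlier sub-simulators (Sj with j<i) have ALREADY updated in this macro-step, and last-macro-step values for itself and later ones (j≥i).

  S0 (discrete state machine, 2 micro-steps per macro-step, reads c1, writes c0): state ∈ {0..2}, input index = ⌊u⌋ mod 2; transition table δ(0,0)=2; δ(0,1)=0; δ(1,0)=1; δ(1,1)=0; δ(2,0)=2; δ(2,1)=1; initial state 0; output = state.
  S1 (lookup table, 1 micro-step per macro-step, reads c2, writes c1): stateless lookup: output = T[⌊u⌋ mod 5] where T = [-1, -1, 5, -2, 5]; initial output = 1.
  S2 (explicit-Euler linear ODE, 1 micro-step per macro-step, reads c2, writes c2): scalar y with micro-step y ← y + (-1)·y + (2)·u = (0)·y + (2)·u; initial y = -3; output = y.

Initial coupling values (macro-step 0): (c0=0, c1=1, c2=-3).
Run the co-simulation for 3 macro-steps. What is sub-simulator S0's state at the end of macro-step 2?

macro 1: S0 reads c1=1 → after 2×micro: 0; S1 reads c2=-3 → after 1×micro: 5; S2 reads c2=-3 → after 1×micro: -6 ⇒ (c0=0, c1=5, c2=-6)
macro 2: S0 reads c1=5 → after 2×micro: 0; S1 reads c2=-6 → after 1×micro: 5; S2 reads c2=-6 → after 1×micro: -12 ⇒ (c0=0, c1=5, c2=-12)
macro 3: S0 reads c1=5 → after 2×micro: 0; S1 reads c2=-12 → after 1×micro: -2; S2 reads c2=-12 → after 1×micro: -24 ⇒ (c0=0, c1=-2, c2=-24)

S0 state at macro-step 2 = 0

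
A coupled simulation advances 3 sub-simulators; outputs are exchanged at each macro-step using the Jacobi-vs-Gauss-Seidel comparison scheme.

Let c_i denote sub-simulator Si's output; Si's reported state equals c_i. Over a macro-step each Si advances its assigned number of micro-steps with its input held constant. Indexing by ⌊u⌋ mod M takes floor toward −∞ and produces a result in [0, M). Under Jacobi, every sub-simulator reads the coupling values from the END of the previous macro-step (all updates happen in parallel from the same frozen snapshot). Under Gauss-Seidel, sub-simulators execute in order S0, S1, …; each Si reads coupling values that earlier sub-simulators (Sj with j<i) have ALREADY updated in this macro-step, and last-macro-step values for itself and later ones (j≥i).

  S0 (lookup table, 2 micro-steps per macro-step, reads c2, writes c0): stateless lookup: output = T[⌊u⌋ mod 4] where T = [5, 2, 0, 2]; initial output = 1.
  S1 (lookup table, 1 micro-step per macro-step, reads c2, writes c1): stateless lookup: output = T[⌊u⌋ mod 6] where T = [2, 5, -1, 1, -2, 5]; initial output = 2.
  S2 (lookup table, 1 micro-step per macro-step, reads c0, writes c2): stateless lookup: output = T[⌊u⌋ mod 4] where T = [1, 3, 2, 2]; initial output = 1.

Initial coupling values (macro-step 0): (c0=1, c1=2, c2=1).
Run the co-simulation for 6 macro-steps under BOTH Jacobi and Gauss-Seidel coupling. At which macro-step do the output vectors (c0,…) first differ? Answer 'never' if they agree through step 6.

[Jacobi] macro 1: S0 reads c2=1 → after 2×micro: 2; S1 reads c2=1 → after 1×micro: 5; S2 reads c0=1 → after 1×micro: 3 ⇒ (c0=2, c1=5, c2=3)
[Jacobi] macro 2: S0 reads c2=3 → after 2×micro: 2; S1 reads c2=3 → after 1×micro: 1; S2 reads c0=2 → after 1×micro: 2 ⇒ (c0=2, c1=1, c2=2)
[Jacobi] macro 3: S0 reads c2=2 → after 2×micro: 0; S1 reads c2=2 → after 1×micro: -1; S2 reads c0=2 → after 1×micro: 2 ⇒ (c0=0, c1=-1, c2=2)
[Jacobi] macro 4: S0 reads c2=2 → after 2×micro: 0; S1 reads c2=2 → after 1×micro: -1; S2 reads c0=0 → after 1×micro: 1 ⇒ (c0=0, c1=-1, c2=1)
[Jacobi] macro 5: S0 reads c2=1 → after 2×micro: 2; S1 reads c2=1 → after 1×micro: 5; S2 reads c0=0 → after 1×micro: 1 ⇒ (c0=2, c1=5, c2=1)
[Jacobi] macro 6: S0 reads c2=1 → after 2×micro: 2; S1 reads c2=1 → after 1×micro: 5; S2 reads c0=2 → after 1×micro: 2 ⇒ (c0=2, c1=5, c2=2)
[Gauss-Seidel] macro 1: S0 reads c2=1 → after 2×micro: 2; S1 reads c2=1 → after 1×micro: 5; S2 reads c0=2 → after 1×micro: 2 ⇒ (c0=2, c1=5, c2=2)
[Gauss-Seidel] macro 2: S0 reads c2=2 → after 2×micro: 0; S1 reads c2=2 → after 1×micro: -1; S2 reads c0=0 → after 1×micro: 1 ⇒ (c0=0, c1=-1, c2=1)
[Gauss-Seidel] macro 3: S0 reads c2=1 → after 2×micro: 2; S1 reads c2=1 → after 1×micro: 5; S2 reads c0=2 → after 1×micro: 2 ⇒ (c0=2, c1=5, c2=2)
[Gauss-Seidel] macro 4: S0 reads c2=2 → after 2×micro: 0; S1 reads c2=2 → after 1×micro: -1; S2 reads c0=0 → after 1×micro: 1 ⇒ (c0=0, c1=-1, c2=1)
[Gauss-Seidel] macro 5: S0 reads c2=1 → after 2×micro: 2; S1 reads c2=1 → after 1×micro: 5; S2 reads c0=2 → after 1×micro: 2 ⇒ (c0=2, c1=5, c2=2)
[Gauss-Seidel] macro 6: S0 reads c2=2 → after 2×micro: 0; S1 reads c2=2 → after 1×micro: -1; S2 reads c0=0 → after 1×micro: 1 ⇒ (c0=0, c1=-1, c2=1)

first divergence at macro-step: 1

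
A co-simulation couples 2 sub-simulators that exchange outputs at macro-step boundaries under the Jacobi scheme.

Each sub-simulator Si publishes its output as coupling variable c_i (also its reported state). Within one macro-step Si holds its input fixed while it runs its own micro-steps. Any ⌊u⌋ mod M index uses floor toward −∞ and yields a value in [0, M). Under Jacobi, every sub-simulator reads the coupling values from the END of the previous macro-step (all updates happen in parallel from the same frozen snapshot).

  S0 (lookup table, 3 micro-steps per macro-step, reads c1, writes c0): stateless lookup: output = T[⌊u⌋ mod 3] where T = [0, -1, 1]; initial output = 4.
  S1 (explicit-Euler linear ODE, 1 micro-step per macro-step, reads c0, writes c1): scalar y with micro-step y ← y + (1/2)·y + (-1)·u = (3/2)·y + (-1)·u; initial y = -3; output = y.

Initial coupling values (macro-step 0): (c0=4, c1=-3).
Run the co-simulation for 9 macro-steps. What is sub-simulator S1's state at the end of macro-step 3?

S1 state at macro-step 3 = -153/8

macro 1: S0 reads c1=-3 → after 3×micro: 0; S1 reads c0=4 → after 1×micro: -17/2 ⇒ (c0=0, c1=-17/2)
macro 2: S0 reads c1=-17/2 → after 3×micro: 0; S1 reads c0=0 → after 1×micro: -51/4 ⇒ (c0=0, c1=-51/4)
macro 3: S0 reads c1=-51/4 → after 3×micro: 1; S1 reads c0=0 → after 1×micro: -153/8 ⇒ (c0=1, c1=-153/8)
macro 4: S0 reads c1=-153/8 → after 3×micro: -1; S1 reads c0=1 → after 1×micro: -475/16 ⇒ (c0=-1, c1=-475/16)
macro 5: S0 reads c1=-475/16 → after 3×micro: 0; S1 reads c0=-1 → after 1×micro: -1393/32 ⇒ (c0=0, c1=-1393/32)
macro 6: S0 reads c1=-1393/32 → after 3×micro: -1; S1 reads c0=0 → after 1×micro: -4179/64 ⇒ (c0=-1, c1=-4179/64)
macro 7: S0 reads c1=-4179/64 → after 3×micro: 0; S1 reads c0=-1 → after 1×micro: -12409/128 ⇒ (c0=0, c1=-12409/128)
macro 8: S0 reads c1=-12409/128 → after 3×micro: 1; S1 reads c0=0 → after 1×micro: -37227/256 ⇒ (c0=1, c1=-37227/256)
macro 9: S0 reads c1=-37227/256 → after 3×micro: -1; S1 reads c0=1 → after 1×micro: -112193/512 ⇒ (c0=-1, c1=-112193/512)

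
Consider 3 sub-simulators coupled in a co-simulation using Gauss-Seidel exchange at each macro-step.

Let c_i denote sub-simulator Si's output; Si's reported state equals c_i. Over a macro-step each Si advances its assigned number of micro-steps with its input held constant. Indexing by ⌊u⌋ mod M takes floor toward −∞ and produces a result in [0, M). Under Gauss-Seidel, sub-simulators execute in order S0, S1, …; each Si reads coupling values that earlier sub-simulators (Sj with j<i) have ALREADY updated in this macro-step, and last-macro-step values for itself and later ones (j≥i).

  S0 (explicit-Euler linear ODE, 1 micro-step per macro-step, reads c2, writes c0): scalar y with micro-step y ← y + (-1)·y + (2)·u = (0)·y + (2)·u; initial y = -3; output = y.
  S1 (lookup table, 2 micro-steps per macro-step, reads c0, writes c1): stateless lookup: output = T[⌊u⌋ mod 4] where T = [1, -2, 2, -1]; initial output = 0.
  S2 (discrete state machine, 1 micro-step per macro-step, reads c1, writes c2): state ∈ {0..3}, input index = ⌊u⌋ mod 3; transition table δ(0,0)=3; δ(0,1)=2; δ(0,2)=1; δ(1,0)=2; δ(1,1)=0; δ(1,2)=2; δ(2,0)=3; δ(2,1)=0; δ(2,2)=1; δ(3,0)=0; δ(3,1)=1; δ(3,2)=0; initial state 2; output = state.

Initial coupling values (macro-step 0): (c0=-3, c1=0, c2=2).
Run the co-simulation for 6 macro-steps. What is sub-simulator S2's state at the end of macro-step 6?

macro 1: S0 reads c2=2 → after 1×micro: 4; S1 reads c0=4 → after 2×micro: 1; S2 reads c1=1 → after 1×micro: 0 ⇒ (c0=4, c1=1, c2=0)
macro 2: S0 reads c2=0 → after 1×micro: 0; S1 reads c0=0 → after 2×micro: 1; S2 reads c1=1 → after 1×micro: 2 ⇒ (c0=0, c1=1, c2=2)
macro 3: S0 reads c2=2 → after 1×micro: 4; S1 reads c0=4 → after 2×micro: 1; S2 reads c1=1 → after 1×micro: 0 ⇒ (c0=4, c1=1, c2=0)
macro 4: S0 reads c2=0 → after 1×micro: 0; S1 reads c0=0 → after 2×micro: 1; S2 reads c1=1 → after 1×micro: 2 ⇒ (c0=0, c1=1, c2=2)
macro 5: S0 reads c2=2 → after 1×micro: 4; S1 reads c0=4 → after 2×micro: 1; S2 reads c1=1 → after 1×micro: 0 ⇒ (c0=4, c1=1, c2=0)
macro 6: S0 reads c2=0 → after 1×micro: 0; S1 reads c0=0 → after 2×micro: 1; S2 reads c1=1 → after 1×micro: 2 ⇒ (c0=0, c1=1, c2=2)

S2 state at macro-step 6 = 2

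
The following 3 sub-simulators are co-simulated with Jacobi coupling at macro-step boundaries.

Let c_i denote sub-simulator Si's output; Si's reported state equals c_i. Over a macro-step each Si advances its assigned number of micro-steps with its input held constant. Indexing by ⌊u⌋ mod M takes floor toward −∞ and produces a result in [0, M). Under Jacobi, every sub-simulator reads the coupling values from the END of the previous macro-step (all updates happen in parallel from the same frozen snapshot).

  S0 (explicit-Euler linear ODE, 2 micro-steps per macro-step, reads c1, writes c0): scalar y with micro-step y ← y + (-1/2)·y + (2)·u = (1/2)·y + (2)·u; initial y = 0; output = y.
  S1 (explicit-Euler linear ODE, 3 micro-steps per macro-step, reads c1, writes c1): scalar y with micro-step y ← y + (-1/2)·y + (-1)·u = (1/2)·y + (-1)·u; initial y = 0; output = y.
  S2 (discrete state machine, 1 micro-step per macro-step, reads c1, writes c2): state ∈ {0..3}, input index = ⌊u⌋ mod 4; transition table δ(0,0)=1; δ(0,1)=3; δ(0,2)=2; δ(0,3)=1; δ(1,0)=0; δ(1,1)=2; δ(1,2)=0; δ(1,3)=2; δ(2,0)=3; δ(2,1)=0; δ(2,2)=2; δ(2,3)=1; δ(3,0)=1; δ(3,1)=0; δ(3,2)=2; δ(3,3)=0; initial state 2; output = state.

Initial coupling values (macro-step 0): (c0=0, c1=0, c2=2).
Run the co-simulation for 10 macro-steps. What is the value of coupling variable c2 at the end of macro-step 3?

c2 at macro-step 3 = 0

macro 1: S0 reads c1=0 → after 2×micro: 0; S1 reads c1=0 → after 3×micro: 0; S2 reads c1=0 → after 1×micro: 3 ⇒ (c0=0, c1=0, c2=3)
macro 2: S0 reads c1=0 → after 2×micro: 0; S1 reads c1=0 → after 3×micro: 0; S2 reads c1=0 → after 1×micro: 1 ⇒ (c0=0, c1=0, c2=1)
macro 3: S0 reads c1=0 → after 2×micro: 0; S1 reads c1=0 → after 3×micro: 0; S2 reads c1=0 → after 1×micro: 0 ⇒ (c0=0, c1=0, c2=0)
macro 4: S0 reads c1=0 → after 2×micro: 0; S1 reads c1=0 → after 3×micro: 0; S2 reads c1=0 → after 1×micro: 1 ⇒ (c0=0, c1=0, c2=1)
macro 5: S0 reads c1=0 → after 2×micro: 0; S1 reads c1=0 → after 3×micro: 0; S2 reads c1=0 → after 1×micro: 0 ⇒ (c0=0, c1=0, c2=0)
macro 6: S0 reads c1=0 → after 2×micro: 0; S1 reads c1=0 → after 3×micro: 0; S2 reads c1=0 → after 1×micro: 1 ⇒ (c0=0, c1=0, c2=1)
macro 7: S0 reads c1=0 → after 2×micro: 0; S1 reads c1=0 → after 3×micro: 0; S2 reads c1=0 → after 1×micro: 0 ⇒ (c0=0, c1=0, c2=0)
macro 8: S0 reads c1=0 → after 2×micro: 0; S1 reads c1=0 → after 3×micro: 0; S2 reads c1=0 → after 1×micro: 1 ⇒ (c0=0, c1=0, c2=1)
macro 9: S0 reads c1=0 → after 2×micro: 0; S1 reads c1=0 → after 3×micro: 0; S2 reads c1=0 → after 1×micro: 0 ⇒ (c0=0, c1=0, c2=0)
macro 10: S0 reads c1=0 → after 2×micro: 0; S1 reads c1=0 → after 3×micro: 0; S2 reads c1=0 → after 1×micro: 1 ⇒ (c0=0, c1=0, c2=1)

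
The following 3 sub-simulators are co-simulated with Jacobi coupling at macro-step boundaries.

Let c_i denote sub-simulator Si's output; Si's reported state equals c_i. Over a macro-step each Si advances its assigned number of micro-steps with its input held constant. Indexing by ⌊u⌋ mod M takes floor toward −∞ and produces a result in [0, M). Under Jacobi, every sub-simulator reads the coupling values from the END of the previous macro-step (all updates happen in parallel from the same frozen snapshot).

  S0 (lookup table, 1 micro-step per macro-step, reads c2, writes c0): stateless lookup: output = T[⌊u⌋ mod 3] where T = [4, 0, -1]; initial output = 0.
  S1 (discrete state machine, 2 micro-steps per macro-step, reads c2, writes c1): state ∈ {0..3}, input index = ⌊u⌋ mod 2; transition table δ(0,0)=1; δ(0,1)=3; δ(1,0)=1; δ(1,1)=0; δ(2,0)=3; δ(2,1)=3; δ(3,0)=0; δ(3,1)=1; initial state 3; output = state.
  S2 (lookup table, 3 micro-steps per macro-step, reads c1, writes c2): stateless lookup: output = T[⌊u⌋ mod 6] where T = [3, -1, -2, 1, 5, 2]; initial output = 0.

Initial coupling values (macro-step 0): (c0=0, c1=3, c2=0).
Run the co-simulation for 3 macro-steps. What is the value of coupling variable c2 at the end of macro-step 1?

c2 at macro-step 1 = 1

macro 1: S0 reads c2=0 → after 1×micro: 4; S1 reads c2=0 → after 2×micro: 1; S2 reads c1=3 → after 3×micro: 1 ⇒ (c0=4, c1=1, c2=1)
macro 2: S0 reads c2=1 → after 1×micro: 0; S1 reads c2=1 → after 2×micro: 3; S2 reads c1=1 → after 3×micro: -1 ⇒ (c0=0, c1=3, c2=-1)
macro 3: S0 reads c2=-1 → after 1×micro: -1; S1 reads c2=-1 → after 2×micro: 0; S2 reads c1=3 → after 3×micro: 1 ⇒ (c0=-1, c1=0, c2=1)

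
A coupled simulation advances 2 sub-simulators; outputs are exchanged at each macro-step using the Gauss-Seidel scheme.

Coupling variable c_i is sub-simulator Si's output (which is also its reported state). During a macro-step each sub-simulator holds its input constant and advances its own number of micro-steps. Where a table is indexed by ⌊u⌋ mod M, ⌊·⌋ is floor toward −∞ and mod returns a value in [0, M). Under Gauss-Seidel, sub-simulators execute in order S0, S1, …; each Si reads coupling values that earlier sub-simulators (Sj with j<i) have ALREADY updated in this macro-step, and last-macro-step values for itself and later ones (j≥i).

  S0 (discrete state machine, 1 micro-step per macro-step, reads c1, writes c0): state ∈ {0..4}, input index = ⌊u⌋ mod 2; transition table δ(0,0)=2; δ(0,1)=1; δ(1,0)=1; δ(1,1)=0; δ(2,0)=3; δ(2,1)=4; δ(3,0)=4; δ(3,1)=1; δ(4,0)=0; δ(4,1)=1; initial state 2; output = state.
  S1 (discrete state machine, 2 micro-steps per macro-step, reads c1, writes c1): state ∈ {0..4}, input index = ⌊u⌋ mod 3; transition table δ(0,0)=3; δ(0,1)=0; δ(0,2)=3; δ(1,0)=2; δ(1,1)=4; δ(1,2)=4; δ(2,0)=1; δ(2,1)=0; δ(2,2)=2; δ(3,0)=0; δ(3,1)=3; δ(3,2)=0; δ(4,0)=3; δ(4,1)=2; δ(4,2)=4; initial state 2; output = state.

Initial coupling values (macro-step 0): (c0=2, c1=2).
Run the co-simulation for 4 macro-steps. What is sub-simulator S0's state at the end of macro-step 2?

macro 1: S0 reads c1=2 → after 1×micro: 3; S1 reads c1=2 → after 2×micro: 2 ⇒ (c0=3, c1=2)
macro 2: S0 reads c1=2 → after 1×micro: 4; S1 reads c1=2 → after 2×micro: 2 ⇒ (c0=4, c1=2)
macro 3: S0 reads c1=2 → after 1×micro: 0; S1 reads c1=2 → after 2×micro: 2 ⇒ (c0=0, c1=2)
macro 4: S0 reads c1=2 → after 1×micro: 2; S1 reads c1=2 → after 2×micro: 2 ⇒ (c0=2, c1=2)

S0 state at macro-step 2 = 4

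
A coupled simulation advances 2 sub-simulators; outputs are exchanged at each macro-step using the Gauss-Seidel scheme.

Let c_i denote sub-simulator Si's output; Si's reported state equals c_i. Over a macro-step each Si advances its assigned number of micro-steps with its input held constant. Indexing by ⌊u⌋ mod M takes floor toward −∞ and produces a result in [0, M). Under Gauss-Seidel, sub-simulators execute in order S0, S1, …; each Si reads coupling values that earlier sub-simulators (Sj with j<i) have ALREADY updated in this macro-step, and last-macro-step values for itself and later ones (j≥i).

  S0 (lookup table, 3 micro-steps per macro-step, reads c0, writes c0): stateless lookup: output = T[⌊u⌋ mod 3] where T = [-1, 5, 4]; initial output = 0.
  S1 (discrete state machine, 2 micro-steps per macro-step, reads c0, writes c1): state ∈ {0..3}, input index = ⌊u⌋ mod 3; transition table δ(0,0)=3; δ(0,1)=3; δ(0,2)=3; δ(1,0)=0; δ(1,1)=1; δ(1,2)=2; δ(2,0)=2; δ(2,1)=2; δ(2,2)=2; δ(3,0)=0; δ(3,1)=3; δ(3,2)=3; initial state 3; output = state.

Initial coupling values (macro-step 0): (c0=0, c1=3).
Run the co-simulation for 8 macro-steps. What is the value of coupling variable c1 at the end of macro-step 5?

c1 at macro-step 5 = 3

macro 1: S0 reads c0=0 → after 3×micro: -1; S1 reads c0=-1 → after 2×micro: 3 ⇒ (c0=-1, c1=3)
macro 2: S0 reads c0=-1 → after 3×micro: 4; S1 reads c0=4 → after 2×micro: 3 ⇒ (c0=4, c1=3)
macro 3: S0 reads c0=4 → after 3×micro: 5; S1 reads c0=5 → after 2×micro: 3 ⇒ (c0=5, c1=3)
macro 4: S0 reads c0=5 → after 3×micro: 4; S1 reads c0=4 → after 2×micro: 3 ⇒ (c0=4, c1=3)
macro 5: S0 reads c0=4 → after 3×micro: 5; S1 reads c0=5 → after 2×micro: 3 ⇒ (c0=5, c1=3)
macro 6: S0 reads c0=5 → after 3×micro: 4; S1 reads c0=4 → after 2×micro: 3 ⇒ (c0=4, c1=3)
macro 7: S0 reads c0=4 → after 3×micro: 5; S1 reads c0=5 → after 2×micro: 3 ⇒ (c0=5, c1=3)
macro 8: S0 reads c0=5 → after 3×micro: 4; S1 reads c0=4 → after 2×micro: 3 ⇒ (c0=4, c1=3)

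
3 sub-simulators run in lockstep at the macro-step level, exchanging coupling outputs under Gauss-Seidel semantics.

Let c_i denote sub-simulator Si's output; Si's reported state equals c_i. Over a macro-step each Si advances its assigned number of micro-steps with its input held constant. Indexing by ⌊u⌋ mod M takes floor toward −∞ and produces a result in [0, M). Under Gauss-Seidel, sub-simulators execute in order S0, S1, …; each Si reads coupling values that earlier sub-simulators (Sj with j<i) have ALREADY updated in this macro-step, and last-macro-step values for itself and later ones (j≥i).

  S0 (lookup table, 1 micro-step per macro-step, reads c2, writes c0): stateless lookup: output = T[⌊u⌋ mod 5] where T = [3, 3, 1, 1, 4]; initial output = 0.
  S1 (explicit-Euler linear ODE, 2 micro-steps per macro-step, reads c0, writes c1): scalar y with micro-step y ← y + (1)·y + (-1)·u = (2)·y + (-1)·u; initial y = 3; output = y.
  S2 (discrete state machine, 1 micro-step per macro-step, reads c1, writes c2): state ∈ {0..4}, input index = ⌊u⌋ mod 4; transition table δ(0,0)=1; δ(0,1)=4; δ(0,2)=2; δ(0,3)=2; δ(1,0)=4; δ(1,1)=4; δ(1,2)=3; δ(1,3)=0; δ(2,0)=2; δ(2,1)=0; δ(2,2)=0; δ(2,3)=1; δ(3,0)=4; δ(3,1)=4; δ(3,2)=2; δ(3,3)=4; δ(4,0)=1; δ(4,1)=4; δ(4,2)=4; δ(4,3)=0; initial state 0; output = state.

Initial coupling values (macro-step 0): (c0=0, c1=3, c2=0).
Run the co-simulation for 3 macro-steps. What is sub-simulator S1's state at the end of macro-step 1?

S1 state at macro-step 1 = 3

macro 1: S0 reads c2=0 → after 1×micro: 3; S1 reads c0=3 → after 2×micro: 3; S2 reads c1=3 → after 1×micro: 2 ⇒ (c0=3, c1=3, c2=2)
macro 2: S0 reads c2=2 → after 1×micro: 1; S1 reads c0=1 → after 2×micro: 9; S2 reads c1=9 → after 1×micro: 0 ⇒ (c0=1, c1=9, c2=0)
macro 3: S0 reads c2=0 → after 1×micro: 3; S1 reads c0=3 → after 2×micro: 27; S2 reads c1=27 → after 1×micro: 2 ⇒ (c0=3, c1=27, c2=2)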